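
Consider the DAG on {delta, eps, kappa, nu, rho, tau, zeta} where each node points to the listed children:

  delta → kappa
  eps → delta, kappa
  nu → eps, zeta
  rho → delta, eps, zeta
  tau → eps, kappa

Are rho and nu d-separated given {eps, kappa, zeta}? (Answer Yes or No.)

No — rho and nu are not d-separated given {eps, kappa, zeta}.

Enumerating the 5 paths from rho to nu and testing each for blocking by {eps, kappa, zeta}:
Path 1: rho → eps ← nu
  eps is a collider and eps is conditioned on, which opens it — no node blocks this path, so it is active.
Path 2: rho → delta ← eps ← nu
  eps is a chain here and eps is conditioned on, so the path is blocked at eps.
Path 3: rho → delta → kappa ← eps ← nu
  eps is a chain here and eps is conditioned on, so the path is blocked at eps.
Path 4: rho → delta → kappa ← tau → eps ← nu
  delta is a chain and delta is not conditioned on; kappa is a collider and kappa is conditioned on, which opens it; tau is a fork and tau is not conditioned on; eps is a collider and eps is conditioned on, which opens it — no node blocks this path, so it is active.
Path 5: rho → zeta ← nu
  zeta is a collider and zeta is conditioned on, which opens it — no node blocks this path, so it is active.
At least one path is unblocked, so d-separation fails.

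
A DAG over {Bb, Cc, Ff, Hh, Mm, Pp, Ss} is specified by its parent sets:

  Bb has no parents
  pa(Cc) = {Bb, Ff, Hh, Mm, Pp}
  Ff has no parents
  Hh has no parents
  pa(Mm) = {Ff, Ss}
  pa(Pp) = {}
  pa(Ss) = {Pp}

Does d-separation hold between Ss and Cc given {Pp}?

No

Enumerating the 3 paths from Ss to Cc and testing each for blocking by {Pp}:
Path 1: Ss ← Pp → Cc
  Pp is a fork here and Pp is conditioned on, so the path is blocked at Pp.
Path 2: Ss → Mm ← Ff → Cc
  Mm is a collider here and neither Mm nor any of its descendants is conditioned on, so the collider stays closed — the path is blocked at Mm.
Path 3: Ss → Mm → Cc
  Mm is a chain and Mm is not conditioned on — no node blocks this path, so it is active.
Since the path Ss → Mm → Cc is active, Ss and Cc are not d-separated given {Pp}.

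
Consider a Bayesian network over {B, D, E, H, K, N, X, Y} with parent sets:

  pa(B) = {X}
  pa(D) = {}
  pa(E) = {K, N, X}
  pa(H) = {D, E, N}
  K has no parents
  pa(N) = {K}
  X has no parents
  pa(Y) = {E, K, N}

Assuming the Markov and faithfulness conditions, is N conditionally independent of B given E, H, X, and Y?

Yes

There are 6 undirected paths between N and B; checking each against the conditioning set {E, H, X, Y}:
Path 1: N ← K → Y ← E ← X → B
  E is a chain here and E is conditioned on, so the path is blocked at E.
Path 2: N ← K → E ← X → B
  X is a fork here and X is conditioned on, so the path is blocked at X.
Path 3: N → Y ← K → E ← X → B
  X is a fork here and X is conditioned on, so the path is blocked at X.
Path 4: N → Y ← E ← X → B
  E is a chain here and E is conditioned on, so the path is blocked at E.
Path 5: N → E ← X → B
  X is a fork here and X is conditioned on, so the path is blocked at X.
Path 6: N → H ← E ← X → B
  E is a chain here and E is conditioned on, so the path is blocked at E.
Every path is blocked, so N and B are d-separated given {E, H, X, Y}.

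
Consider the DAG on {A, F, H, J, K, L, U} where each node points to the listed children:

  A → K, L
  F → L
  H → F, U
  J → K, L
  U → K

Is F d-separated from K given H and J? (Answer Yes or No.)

We examine all 3 paths between F and K:
Path 1: F ← H → U → K
  H is a fork here and H is conditioned on, so the path is blocked at H.
Path 2: F → L ← J → K
  L is a collider here and neither L nor any of its descendants is conditioned on, so the collider stays closed — the path is blocked at L.
Path 3: F → L ← A → K
  L is a collider here and neither L nor any of its descendants is conditioned on, so the collider stays closed — the path is blocked at L.
Since every path is blocked, d-separation holds.

Yes — F and K are d-separated given {H, J}.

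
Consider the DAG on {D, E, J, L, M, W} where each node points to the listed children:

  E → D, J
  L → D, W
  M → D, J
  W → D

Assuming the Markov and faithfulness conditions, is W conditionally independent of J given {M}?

There are 4 undirected paths between W and J; checking each against the conditioning set {M}:
  1. W ← L → D ← M → J — L:fork[open]; D:collider[blocks]; M:fork[blocks] ⇒ blocked
  2. W ← L → D ← E → J — L:fork[open]; D:collider[blocks]; E:fork[open] ⇒ blocked
  3. W → D ← M → J — D:collider[blocks]; M:fork[blocks] ⇒ blocked
  4. W → D ← E → J — D:collider[blocks]; E:fork[open] ⇒ blocked
Since every path is blocked, d-separation holds.

Yes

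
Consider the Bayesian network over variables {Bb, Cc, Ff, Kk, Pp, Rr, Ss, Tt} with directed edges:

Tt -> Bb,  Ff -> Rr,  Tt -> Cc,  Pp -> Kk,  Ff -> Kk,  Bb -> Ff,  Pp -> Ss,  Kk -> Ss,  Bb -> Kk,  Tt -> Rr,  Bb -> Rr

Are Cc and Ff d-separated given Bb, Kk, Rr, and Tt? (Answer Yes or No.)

6 paths connect Cc and Ff; each must be blocked for d-separation to hold:
  1. Cc ← Tt → Rr ← Bb → Kk ← Ff — Tt:fork[blocks]; Rr:collider[open]; Bb:fork[blocks]; Kk:collider[open] ⇒ blocked
  2. Cc ← Tt → Rr ← Bb → Ff — Tt:fork[blocks]; Rr:collider[open]; Bb:fork[blocks] ⇒ blocked
  3. Cc ← Tt → Rr ← Ff — Tt:fork[blocks]; Rr:collider[open] ⇒ blocked
  4. Cc ← Tt → Bb → Rr ← Ff — Tt:fork[blocks]; Bb:chain[blocks]; Rr:collider[open] ⇒ blocked
  5. Cc ← Tt → Bb → Kk ← Ff — Tt:fork[blocks]; Bb:chain[blocks]; Kk:collider[open] ⇒ blocked
  6. Cc ← Tt → Bb → Ff — Tt:fork[blocks]; Bb:chain[blocks] ⇒ blocked
All paths are blocked; Cc ⊥ Ff | {Bb, Kk, Rr, Tt} holds.

Yes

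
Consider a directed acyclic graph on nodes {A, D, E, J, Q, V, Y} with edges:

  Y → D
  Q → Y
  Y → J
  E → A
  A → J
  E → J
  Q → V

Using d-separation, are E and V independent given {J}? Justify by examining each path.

No

2 paths connect E and V; each must be blocked for d-separation to hold:
Path 1: E → A → J ← Y ← Q → V
  A is a chain and A is not conditioned on; J is a collider and J is conditioned on, which opens it; Y is a chain and Y is not conditioned on; Q is a fork and Q is not conditioned on — no node blocks this path, so it is active.
Path 2: E → J ← Y ← Q → V
  J is a collider and J is conditioned on, which opens it; Y is a chain and Y is not conditioned on; Q is a fork and Q is not conditioned on — no node blocks this path, so it is active.
Since the path E → A → J ← Y ← Q → V is active, E and V are not d-separated given {J}.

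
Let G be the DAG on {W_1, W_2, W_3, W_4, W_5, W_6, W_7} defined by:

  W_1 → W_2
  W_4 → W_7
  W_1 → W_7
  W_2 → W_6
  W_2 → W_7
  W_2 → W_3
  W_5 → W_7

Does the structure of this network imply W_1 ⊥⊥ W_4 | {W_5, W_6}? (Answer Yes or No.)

Yes

Enumerating the 2 paths from W_1 to W_4 and testing each for blocking by {W_5, W_6}:
  1. W_1 → W_2 → W_7 ← W_4 — W_2:chain[open]; W_7:collider[blocks] ⇒ blocked
  2. W_1 → W_7 ← W_4 — W_7:collider[blocks] ⇒ blocked
Every path is blocked, so W_1 and W_4 are d-separated given {W_5, W_6}.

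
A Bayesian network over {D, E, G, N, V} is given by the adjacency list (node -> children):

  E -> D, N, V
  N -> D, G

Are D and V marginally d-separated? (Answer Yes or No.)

No — D and V are not d-separated given ∅.

We examine all 2 paths between D and V:
Path 1: D ← E → V
  E is a fork and E is not conditioned on — no node blocks this path, so it is active.
Path 2: D ← N ← E → V
  N is a chain and N is not conditioned on; E is a fork and E is not conditioned on — no node blocks this path, so it is active.
Since the path D ← E → V is active, D and V are not d-separated given ∅.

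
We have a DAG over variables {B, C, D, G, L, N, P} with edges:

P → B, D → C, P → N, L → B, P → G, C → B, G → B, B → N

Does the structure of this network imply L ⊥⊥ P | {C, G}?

There are 3 undirected paths between L and P; checking each against the conditioning set {C, G}:
Path 1: L → B ← G ← P
  B is a collider here and neither B nor any of its descendants is conditioned on, so the collider stays closed — the path is blocked at B.
Path 2: L → B → N ← P
  N is a collider here and neither N nor any of its descendants is conditioned on, so the collider stays closed — the path is blocked at N.
Path 3: L → B ← P
  B is a collider here and neither B nor any of its descendants is conditioned on, so the collider stays closed — the path is blocked at B.
All paths are blocked; L ⊥ P | {C, G} holds.

Yes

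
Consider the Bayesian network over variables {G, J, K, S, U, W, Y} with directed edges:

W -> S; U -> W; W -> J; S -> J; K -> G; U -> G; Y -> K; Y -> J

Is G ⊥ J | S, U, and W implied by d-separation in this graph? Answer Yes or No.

No

We examine all 3 paths between G and J:
Path 1: G ← K ← Y → J
  K is a chain and K is not conditioned on; Y is a fork and Y is not conditioned on — no node blocks this path, so it is active.
Path 2: G ← U → W → J
  U is a fork here and U is conditioned on, so the path is blocked at U.
Path 3: G ← U → W → S → J
  U is a fork here and U is conditioned on, so the path is blocked at U.
Since the path G ← K ← Y → J is active, G and J are not d-separated given {S, U, W}.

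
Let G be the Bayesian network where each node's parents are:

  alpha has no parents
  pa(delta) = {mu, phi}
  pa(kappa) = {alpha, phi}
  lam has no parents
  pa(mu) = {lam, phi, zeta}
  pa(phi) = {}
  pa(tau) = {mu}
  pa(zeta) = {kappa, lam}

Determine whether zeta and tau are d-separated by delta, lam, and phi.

No

We examine all 4 paths between zeta and tau:
Path 1: zeta → mu → tau
  mu is a chain and mu is not conditioned on — no node blocks this path, so it is active.
Path 2: zeta ← kappa ← phi → delta ← mu → tau
  phi is a fork here and phi is conditioned on, so the path is blocked at phi.
Path 3: zeta ← kappa ← phi → mu → tau
  phi is a fork here and phi is conditioned on, so the path is blocked at phi.
Path 4: zeta ← lam → mu → tau
  lam is a fork here and lam is conditioned on, so the path is blocked at lam.
At least one path is unblocked, so d-separation fails.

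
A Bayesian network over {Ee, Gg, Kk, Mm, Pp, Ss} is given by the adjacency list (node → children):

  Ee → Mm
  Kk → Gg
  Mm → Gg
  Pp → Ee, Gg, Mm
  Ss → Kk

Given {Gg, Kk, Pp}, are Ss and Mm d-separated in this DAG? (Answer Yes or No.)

Yes

3 paths connect Ss and Mm; each must be blocked for d-separation to hold:
  1. Ss → Kk → Gg ← Mm — Kk:chain[blocks]; Gg:collider[open] ⇒ blocked
  2. Ss → Kk → Gg ← Pp → Ee → Mm — Kk:chain[blocks]; Gg:collider[open]; Pp:fork[blocks]; Ee:chain[open] ⇒ blocked
  3. Ss → Kk → Gg ← Pp → Mm — Kk:chain[blocks]; Gg:collider[open]; Pp:fork[blocks] ⇒ blocked
Every path is blocked, so Ss and Mm are d-separated given {Gg, Kk, Pp}.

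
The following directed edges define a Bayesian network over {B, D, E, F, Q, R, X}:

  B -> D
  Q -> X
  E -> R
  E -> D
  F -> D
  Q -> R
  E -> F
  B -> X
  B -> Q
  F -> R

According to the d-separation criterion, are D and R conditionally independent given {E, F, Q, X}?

Yes

Enumerating the 6 paths from D to R and testing each for blocking by {E, F, Q, X}:
Path 1: D ← E → F → R
  E is a fork here and E is conditioned on, so the path is blocked at E.
Path 2: D ← E → R
  E is a fork here and E is conditioned on, so the path is blocked at E.
Path 3: D ← B → X ← Q → R
  Q is a fork here and Q is conditioned on, so the path is blocked at Q.
Path 4: D ← B → Q → R
  Q is a chain here and Q is conditioned on, so the path is blocked at Q.
Path 5: D ← F ← E → R
  F is a chain here and F is conditioned on, so the path is blocked at F.
Path 6: D ← F → R
  F is a fork here and F is conditioned on, so the path is blocked at F.
All paths are blocked; D ⊥ R | {E, F, Q, X} holds.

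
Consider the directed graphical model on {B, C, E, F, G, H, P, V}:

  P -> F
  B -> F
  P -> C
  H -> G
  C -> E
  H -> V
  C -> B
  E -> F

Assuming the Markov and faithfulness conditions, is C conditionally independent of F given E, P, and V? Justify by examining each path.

We examine all 3 paths between C and F:
Path 1: C → E → F
  E is a chain here and E is conditioned on, so the path is blocked at E.
Path 2: C ← P → F
  P is a fork here and P is conditioned on, so the path is blocked at P.
Path 3: C → B → F
  B is a chain and B is not conditioned on — no node blocks this path, so it is active.
At least one path is unblocked, so d-separation fails.

No — C and F are not d-separated given {E, P, V}.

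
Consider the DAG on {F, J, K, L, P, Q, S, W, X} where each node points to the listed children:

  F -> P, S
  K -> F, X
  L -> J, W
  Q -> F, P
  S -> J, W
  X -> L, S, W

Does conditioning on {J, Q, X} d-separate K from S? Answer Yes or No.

No — K and S are not d-separated given {J, Q, X}.

Enumerating the 6 paths from K to S and testing each for blocking by {J, Q, X}:
Path 1: K → X → S
  X is a chain here and X is conditioned on, so the path is blocked at X.
Path 2: K → X → W ← S
  X is a chain here and X is conditioned on, so the path is blocked at X.
Path 3: K → X → W ← L → J ← S
  X is a chain here and X is conditioned on, so the path is blocked at X.
Path 4: K → X → L → W ← S
  X is a chain here and X is conditioned on, so the path is blocked at X.
Path 5: K → X → L → J ← S
  X is a chain here and X is conditioned on, so the path is blocked at X.
Path 6: K → F → S
  F is a chain and F is not conditioned on — no node blocks this path, so it is active.
Since the path K → F → S is active, K and S are not d-separated given {J, Q, X}.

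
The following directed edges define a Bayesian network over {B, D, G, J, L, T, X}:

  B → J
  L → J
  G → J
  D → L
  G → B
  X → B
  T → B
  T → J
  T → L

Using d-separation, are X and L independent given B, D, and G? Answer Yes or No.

No

There are 6 undirected paths between X and L; checking each against the conditioning set {B, D, G}:
Path 1: X → B → J ← L
  B is a chain here and B is conditioned on, so the path is blocked at B.
Path 2: X → B → J ← T → L
  B is a chain here and B is conditioned on, so the path is blocked at B.
Path 3: X → B ← T → J ← L
  J is a collider here and neither J nor any of its descendants is conditioned on, so the collider stays closed — the path is blocked at J.
Path 4: X → B ← T → L
  B is a collider and B is conditioned on, which opens it; T is a fork and T is not conditioned on — no node blocks this path, so it is active.
Path 5: X → B ← G → J ← L
  G is a fork here and G is conditioned on, so the path is blocked at G.
Path 6: X → B ← G → J ← T → L
  G is a fork here and G is conditioned on, so the path is blocked at G.
At least one path is unblocked, so d-separation fails.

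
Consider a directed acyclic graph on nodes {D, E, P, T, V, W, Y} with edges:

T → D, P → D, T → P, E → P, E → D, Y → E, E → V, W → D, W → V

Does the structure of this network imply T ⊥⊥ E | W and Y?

Yes — T and E are d-separated given {W, Y}.

Enumerating the 6 paths from T to E and testing each for blocking by {W, Y}:
Path 1: T → P → D ← E
  D is a collider here and neither D nor any of its descendants is conditioned on, so the collider stays closed — the path is blocked at D.
Path 2: T → P → D ← W → V ← E
  D is a collider here and neither D nor any of its descendants is conditioned on, so the collider stays closed — the path is blocked at D.
Path 3: T → P ← E
  P is a collider here and neither P nor any of its descendants is conditioned on, so the collider stays closed — the path is blocked at P.
Path 4: T → D ← P ← E
  D is a collider here and neither D nor any of its descendants is conditioned on, so the collider stays closed — the path is blocked at D.
Path 5: T → D ← E
  D is a collider here and neither D nor any of its descendants is conditioned on, so the collider stays closed — the path is blocked at D.
Path 6: T → D ← W → V ← E
  D is a collider here and neither D nor any of its descendants is conditioned on, so the collider stays closed — the path is blocked at D.
Every path is blocked, so T and E are d-separated given {W, Y}.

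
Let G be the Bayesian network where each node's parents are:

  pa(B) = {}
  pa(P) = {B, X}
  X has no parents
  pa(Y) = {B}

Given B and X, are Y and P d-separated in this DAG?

Only one path connects Y and P:
Path 1: Y ← B → P
  B is a fork here and B is conditioned on, so the path is blocked at B.
All paths are blocked; Y ⊥ P | {B, X} holds.

Yes — Y and P are d-separated given {B, X}.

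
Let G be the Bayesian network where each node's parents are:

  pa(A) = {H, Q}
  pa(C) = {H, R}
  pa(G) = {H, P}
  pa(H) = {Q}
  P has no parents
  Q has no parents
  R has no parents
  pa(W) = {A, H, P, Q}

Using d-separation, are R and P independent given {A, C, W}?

There are 6 undirected paths between R and P; checking each against the conditioning set {A, C, W}:
Path 1: R → C ← H ← Q → A → W ← P
  A is a chain here and A is conditioned on, so the path is blocked at A.
Path 2: R → C ← H ← Q → W ← P
  C is a collider and C is conditioned on, which opens it; H is a chain and H is not conditioned on; Q is a fork and Q is not conditioned on; W is a collider and W is conditioned on, which opens it — no node blocks this path, so it is active.
Path 3: R → C ← H → G ← P
  G is a collider here and neither G nor any of its descendants is conditioned on, so the collider stays closed — the path is blocked at G.
Path 4: R → C ← H → A ← Q → W ← P
  C is a collider and C is conditioned on, which opens it; H is a fork and H is not conditioned on; A is a collider and A is conditioned on, which opens it; Q is a fork and Q is not conditioned on; W is a collider and W is conditioned on, which opens it — no node blocks this path, so it is active.
Path 5: R → C ← H → A → W ← P
  A is a chain here and A is conditioned on, so the path is blocked at A.
Path 6: R → C ← H → W ← P
  C is a collider and C is conditioned on, which opens it; H is a fork and H is not conditioned on; W is a collider and W is conditioned on, which opens it — no node blocks this path, so it is active.
At least one path is unblocked, so d-separation fails.

No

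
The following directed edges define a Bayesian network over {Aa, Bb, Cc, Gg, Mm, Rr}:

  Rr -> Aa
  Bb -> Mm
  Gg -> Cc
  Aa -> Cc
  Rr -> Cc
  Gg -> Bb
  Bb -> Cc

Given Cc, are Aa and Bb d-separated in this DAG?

There are 4 undirected paths between Aa and Bb; checking each against the conditioning set {Cc}:
Path 1: Aa ← Rr → Cc ← Gg → Bb
  Rr is a fork and Rr is not conditioned on; Cc is a collider and Cc is conditioned on, which opens it; Gg is a fork and Gg is not conditioned on — no node blocks this path, so it is active.
Path 2: Aa ← Rr → Cc ← Bb
  Rr is a fork and Rr is not conditioned on; Cc is a collider and Cc is conditioned on, which opens it — no node blocks this path, so it is active.
Path 3: Aa → Cc ← Gg → Bb
  Cc is a collider and Cc is conditioned on, which opens it; Gg is a fork and Gg is not conditioned on — no node blocks this path, so it is active.
Path 4: Aa → Cc ← Bb
  Cc is a collider and Cc is conditioned on, which opens it — no node blocks this path, so it is active.
At least one path is unblocked, so d-separation fails.

No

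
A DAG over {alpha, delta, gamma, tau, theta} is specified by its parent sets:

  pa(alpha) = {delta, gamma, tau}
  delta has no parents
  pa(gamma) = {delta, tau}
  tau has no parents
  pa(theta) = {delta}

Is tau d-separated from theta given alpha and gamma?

4 paths connect tau and theta; each must be blocked for d-separation to hold:
  1. tau → gamma ← delta → theta — gamma:collider[open]; delta:fork[open] ⇒ active
  2. tau → gamma → alpha ← delta → theta — gamma:chain[blocks]; alpha:collider[open]; delta:fork[open] ⇒ blocked
  3. tau → alpha ← delta → theta — alpha:collider[open]; delta:fork[open] ⇒ active
  4. tau → alpha ← gamma ← delta → theta — alpha:collider[open]; gamma:chain[blocks]; delta:fork[open] ⇒ blocked
Because an active path exists, tau and theta are not d-separated.

No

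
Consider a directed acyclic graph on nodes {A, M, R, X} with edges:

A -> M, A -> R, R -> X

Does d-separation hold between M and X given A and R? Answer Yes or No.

The only undirected path from M to X is:
Path 1: M ← A → R → X
  A is a fork here and A is conditioned on, so the path is blocked at A.
Every path is blocked, so M and X are d-separated given {A, R}.

Yes — M and X are d-separated given {A, R}.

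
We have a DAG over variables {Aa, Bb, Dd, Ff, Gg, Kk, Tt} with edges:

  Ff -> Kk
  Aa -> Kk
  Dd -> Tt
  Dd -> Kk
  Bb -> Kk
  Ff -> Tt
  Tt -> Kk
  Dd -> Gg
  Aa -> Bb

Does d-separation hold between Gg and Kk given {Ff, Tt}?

There are 3 undirected paths between Gg and Kk; checking each against the conditioning set {Ff, Tt}:
Path 1: Gg ← Dd → Kk
  Dd is a fork and Dd is not conditioned on — no node blocks this path, so it is active.
Path 2: Gg ← Dd → Tt → Kk
  Tt is a chain here and Tt is conditioned on, so the path is blocked at Tt.
Path 3: Gg ← Dd → Tt ← Ff → Kk
  Ff is a fork here and Ff is conditioned on, so the path is blocked at Ff.
Because an active path exists, Gg and Kk are not d-separated.

No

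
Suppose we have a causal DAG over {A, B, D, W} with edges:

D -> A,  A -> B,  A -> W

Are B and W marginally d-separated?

No — B and W are not d-separated given ∅.

The only undirected path from B to W is:
Path 1: B ← A → W
  A is a fork and A is not conditioned on — no node blocks this path, so it is active.
Because an active path exists, B and W are not d-separated.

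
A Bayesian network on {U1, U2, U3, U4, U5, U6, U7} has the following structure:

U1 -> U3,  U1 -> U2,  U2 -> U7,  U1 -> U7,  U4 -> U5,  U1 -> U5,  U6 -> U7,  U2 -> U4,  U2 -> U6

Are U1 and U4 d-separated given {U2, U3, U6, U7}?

We examine all 4 paths between U1 and U4:
Path 1: U1 → U7 ← U6 ← U2 → U4
  U6 is a chain here and U6 is conditioned on, so the path is blocked at U6.
Path 2: U1 → U7 ← U2 → U4
  U2 is a fork here and U2 is conditioned on, so the path is blocked at U2.
Path 3: U1 → U5 ← U4
  U5 is a collider here and neither U5 nor any of its descendants is conditioned on, so the collider stays closed — the path is blocked at U5.
Path 4: U1 → U2 → U4
  U2 is a chain here and U2 is conditioned on, so the path is blocked at U2.
Every path is blocked, so U1 and U4 are d-separated given {U2, U3, U6, U7}.

Yes — U1 and U4 are d-separated given {U2, U3, U6, U7}.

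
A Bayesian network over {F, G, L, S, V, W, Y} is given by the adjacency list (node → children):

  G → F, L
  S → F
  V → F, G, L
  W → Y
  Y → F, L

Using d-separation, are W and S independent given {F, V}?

We examine all 5 paths between W and S:
Path 1: W → Y → F ← S
  Y is a chain and Y is not conditioned on; F is a collider and F is conditioned on, which opens it — no node blocks this path, so it is active.
Path 2: W → Y → L ← G → F ← S
  L is a collider here and neither L nor any of its descendants is conditioned on, so the collider stays closed — the path is blocked at L.
Path 3: W → Y → L ← G ← V → F ← S
  L is a collider here and neither L nor any of its descendants is conditioned on, so the collider stays closed — the path is blocked at L.
Path 4: W → Y → L ← V → G → F ← S
  L is a collider here and neither L nor any of its descendants is conditioned on, so the collider stays closed — the path is blocked at L.
Path 5: W → Y → L ← V → F ← S
  L is a collider here and neither L nor any of its descendants is conditioned on, so the collider stays closed — the path is blocked at L.
At least one path is unblocked, so d-separation fails.

No — W and S are not d-separated given {F, V}.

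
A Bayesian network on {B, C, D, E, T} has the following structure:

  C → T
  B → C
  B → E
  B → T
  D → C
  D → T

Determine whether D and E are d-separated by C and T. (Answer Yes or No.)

No

4 paths connect D and E; each must be blocked for d-separation to hold:
  1. D → C ← B → E — C:collider[open]; B:fork[open] ⇒ active
  2. D → C → T ← B → E — C:chain[blocks]; T:collider[open]; B:fork[open] ⇒ blocked
  3. D → T ← C ← B → E — T:collider[open]; C:chain[blocks]; B:fork[open] ⇒ blocked
  4. D → T ← B → E — T:collider[open]; B:fork[open] ⇒ active
Since the path D → C ← B → E is active, D and E are not d-separated given {C, T}.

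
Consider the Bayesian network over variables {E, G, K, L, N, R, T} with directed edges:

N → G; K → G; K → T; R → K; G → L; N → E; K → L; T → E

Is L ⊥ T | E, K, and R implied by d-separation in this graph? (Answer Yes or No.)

No

We examine all 4 paths between L and T:
  1. L ← G ← K → T — G:chain[open]; K:fork[blocks] ⇒ blocked
  2. L ← G ← N → E ← T — G:chain[open]; N:fork[open]; E:collider[open] ⇒ active
  3. L ← K → G ← N → E ← T — K:fork[blocks]; G:collider[blocks]; N:fork[open]; E:collider[open] ⇒ blocked
  4. L ← K → T — K:fork[blocks] ⇒ blocked
At least one path is unblocked, so d-separation fails.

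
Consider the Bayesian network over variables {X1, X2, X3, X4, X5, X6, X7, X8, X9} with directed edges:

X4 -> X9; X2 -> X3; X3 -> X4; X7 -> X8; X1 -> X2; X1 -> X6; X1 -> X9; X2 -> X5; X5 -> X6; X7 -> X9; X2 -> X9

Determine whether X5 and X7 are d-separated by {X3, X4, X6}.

6 paths connect X5 and X7; each must be blocked for d-separation to hold:
  1. X5 ← X2 → X3 → X4 → X9 ← X7 — X2:fork[open]; X3:chain[blocks]; X4:chain[blocks]; X9:collider[blocks] ⇒ blocked
  2. X5 ← X2 → X9 ← X7 — X2:fork[open]; X9:collider[blocks] ⇒ blocked
  3. X5 ← X2 ← X1 → X9 ← X7 — X2:chain[open]; X1:fork[open]; X9:collider[blocks] ⇒ blocked
  4. X5 → X6 ← X1 → X2 → X3 → X4 → X9 ← X7 — X6:collider[open]; X1:fork[open]; X2:chain[open]; X3:chain[blocks]; X4:chain[blocks]; X9:collider[blocks] ⇒ blocked
  5. X5 → X6 ← X1 → X2 → X9 ← X7 — X6:collider[open]; X1:fork[open]; X2:chain[open]; X9:collider[blocks] ⇒ blocked
  6. X5 → X6 ← X1 → X9 ← X7 — X6:collider[open]; X1:fork[open]; X9:collider[blocks] ⇒ blocked
Every path is blocked, so X5 and X7 are d-separated given {X3, X4, X6}.

Yes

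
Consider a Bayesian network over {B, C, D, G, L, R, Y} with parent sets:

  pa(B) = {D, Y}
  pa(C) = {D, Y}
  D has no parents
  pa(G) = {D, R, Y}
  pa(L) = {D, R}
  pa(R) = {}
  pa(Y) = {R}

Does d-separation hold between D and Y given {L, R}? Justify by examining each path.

We examine all 6 paths between D and Y:
Path 1: D → B ← Y
  B is a collider here and neither B nor any of its descendants is conditioned on, so the collider stays closed — the path is blocked at B.
Path 2: D → C ← Y
  C is a collider here and neither C nor any of its descendants is conditioned on, so the collider stays closed — the path is blocked at C.
Path 3: D → G ← Y
  G is a collider here and neither G nor any of its descendants is conditioned on, so the collider stays closed — the path is blocked at G.
Path 4: D → G ← R → Y
  G is a collider here and neither G nor any of its descendants is conditioned on, so the collider stays closed — the path is blocked at G.
Path 5: D → L ← R → Y
  R is a fork here and R is conditioned on, so the path is blocked at R.
Path 6: D → L ← R → G ← Y
  R is a fork here and R is conditioned on, so the path is blocked at R.
Every path is blocked, so D and Y are d-separated given {L, R}.

Yes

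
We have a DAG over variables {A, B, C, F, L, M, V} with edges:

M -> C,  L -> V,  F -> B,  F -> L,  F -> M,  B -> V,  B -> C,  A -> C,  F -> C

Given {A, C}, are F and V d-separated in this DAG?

No

Enumerating the 4 paths from F to V and testing each for blocking by {A, C}:
Path 1: F → M → C ← B → V
  M is a chain and M is not conditioned on; C is a collider and C is conditioned on, which opens it; B is a fork and B is not conditioned on — no node blocks this path, so it is active.
Path 2: F → C ← B → V
  C is a collider and C is conditioned on, which opens it; B is a fork and B is not conditioned on — no node blocks this path, so it is active.
Path 3: F → B → V
  B is a chain and B is not conditioned on — no node blocks this path, so it is active.
Path 4: F → L → V
  L is a chain and L is not conditioned on — no node blocks this path, so it is active.
Because an active path exists, F and V are not d-separated.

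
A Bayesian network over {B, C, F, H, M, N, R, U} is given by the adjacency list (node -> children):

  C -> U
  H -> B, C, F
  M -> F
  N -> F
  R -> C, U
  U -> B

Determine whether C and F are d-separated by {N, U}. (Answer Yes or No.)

No

3 paths connect C and F; each must be blocked for d-separation to hold:
Path 1: C ← R → U → B ← H → F
  U is a chain here and U is conditioned on, so the path is blocked at U.
Path 2: C ← H → F
  H is a fork and H is not conditioned on — no node blocks this path, so it is active.
Path 3: C → U → B ← H → F
  U is a chain here and U is conditioned on, so the path is blocked at U.
Because an active path exists, C and F are not d-separated.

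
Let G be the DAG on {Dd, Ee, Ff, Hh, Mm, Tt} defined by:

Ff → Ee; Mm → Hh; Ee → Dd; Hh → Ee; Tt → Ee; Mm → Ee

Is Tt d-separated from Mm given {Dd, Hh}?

No

There are 2 undirected paths between Tt and Mm; checking each against the conditioning set {Dd, Hh}:
Path 1: Tt → Ee ← Hh ← Mm
  Hh is a chain here and Hh is conditioned on, so the path is blocked at Hh.
Path 2: Tt → Ee ← Mm
  Ee is a collider and its descendant Dd is conditioned on, which opens it — no node blocks this path, so it is active.
Because an active path exists, Tt and Mm are not d-separated.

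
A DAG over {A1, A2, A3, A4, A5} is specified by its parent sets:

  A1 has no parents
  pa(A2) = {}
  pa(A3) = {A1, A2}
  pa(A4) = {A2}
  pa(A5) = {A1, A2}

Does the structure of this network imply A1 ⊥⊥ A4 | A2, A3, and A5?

We examine all 2 paths between A1 and A4:
Path 1: A1 → A3 ← A2 → A4
  A2 is a fork here and A2 is conditioned on, so the path is blocked at A2.
Path 2: A1 → A5 ← A2 → A4
  A2 is a fork here and A2 is conditioned on, so the path is blocked at A2.
Every path is blocked, so A1 and A4 are d-separated given {A2, A3, A5}.

Yes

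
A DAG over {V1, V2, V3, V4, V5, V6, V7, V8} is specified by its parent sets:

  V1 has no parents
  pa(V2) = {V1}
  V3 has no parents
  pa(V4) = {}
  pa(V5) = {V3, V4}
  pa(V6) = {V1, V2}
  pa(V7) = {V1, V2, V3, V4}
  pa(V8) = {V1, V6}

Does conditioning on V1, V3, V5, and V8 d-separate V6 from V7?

There are 6 undirected paths between V6 and V7; checking each against the conditioning set {V1, V3, V5, V8}:
Path 1: V6 ← V2 ← V1 → V7
  V1 is a fork here and V1 is conditioned on, so the path is blocked at V1.
Path 2: V6 ← V2 → V7
  V2 is a fork and V2 is not conditioned on — no node blocks this path, so it is active.
Path 3: V6 → V8 ← V1 → V2 → V7
  V1 is a fork here and V1 is conditioned on, so the path is blocked at V1.
Path 4: V6 → V8 ← V1 → V7
  V1 is a fork here and V1 is conditioned on, so the path is blocked at V1.
Path 5: V6 ← V1 → V2 → V7
  V1 is a fork here and V1 is conditioned on, so the path is blocked at V1.
Path 6: V6 ← V1 → V7
  V1 is a fork here and V1 is conditioned on, so the path is blocked at V1.
At least one path is unblocked, so d-separation fails.

No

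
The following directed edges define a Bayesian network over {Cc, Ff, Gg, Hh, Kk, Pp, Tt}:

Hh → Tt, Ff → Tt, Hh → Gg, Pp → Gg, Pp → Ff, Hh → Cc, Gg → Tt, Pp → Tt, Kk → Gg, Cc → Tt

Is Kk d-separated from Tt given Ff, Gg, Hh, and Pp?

There are 5 undirected paths between Kk and Tt; checking each against the conditioning set {Ff, Gg, Hh, Pp}:
Path 1: Kk → Gg ← Pp → Ff → Tt
  Pp is a fork here and Pp is conditioned on, so the path is blocked at Pp.
Path 2: Kk → Gg ← Pp → Tt
  Pp is a fork here and Pp is conditioned on, so the path is blocked at Pp.
Path 3: Kk → Gg ← Hh → Cc → Tt
  Hh is a fork here and Hh is conditioned on, so the path is blocked at Hh.
Path 4: Kk → Gg ← Hh → Tt
  Hh is a fork here and Hh is conditioned on, so the path is blocked at Hh.
Path 5: Kk → Gg → Tt
  Gg is a chain here and Gg is conditioned on, so the path is blocked at Gg.
Since every path is blocked, d-separation holds.

Yes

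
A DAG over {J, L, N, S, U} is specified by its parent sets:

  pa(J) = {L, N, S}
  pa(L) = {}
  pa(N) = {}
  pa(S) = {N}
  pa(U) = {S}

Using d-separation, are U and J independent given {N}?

Enumerating the 2 paths from U to J and testing each for blocking by {N}:
  1. U ← S → J — S:fork[open] ⇒ active
  2. U ← S ← N → J — S:chain[open]; N:fork[blocks] ⇒ blocked
Because an active path exists, U and J are not d-separated.

No — U and J are not d-separated given {N}.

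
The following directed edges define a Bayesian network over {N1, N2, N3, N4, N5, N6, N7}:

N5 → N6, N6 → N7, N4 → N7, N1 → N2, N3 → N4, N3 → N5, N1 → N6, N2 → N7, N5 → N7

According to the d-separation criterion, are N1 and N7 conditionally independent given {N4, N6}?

No — N1 and N7 are not d-separated given {N4, N6}.

Enumerating the 4 paths from N1 to N7 and testing each for blocking by {N4, N6}:
  1. N1 → N2 → N7 — N2:chain[open] ⇒ active
  2. N1 → N6 ← N5 ← N3 → N4 → N7 — N6:collider[open]; N5:chain[open]; N3:fork[open]; N4:chain[blocks] ⇒ blocked
  3. N1 → N6 ← N5 → N7 — N6:collider[open]; N5:fork[open] ⇒ active
  4. N1 → N6 → N7 — N6:chain[blocks] ⇒ blocked
Since the path N1 → N2 → N7 is active, N1 and N7 are not d-separated given {N4, N6}.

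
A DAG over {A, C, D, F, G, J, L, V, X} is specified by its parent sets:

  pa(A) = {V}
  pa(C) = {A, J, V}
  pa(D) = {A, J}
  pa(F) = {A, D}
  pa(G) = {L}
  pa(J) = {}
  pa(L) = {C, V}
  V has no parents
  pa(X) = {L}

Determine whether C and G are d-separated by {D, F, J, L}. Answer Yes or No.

Yes

There are 5 undirected paths between C and G; checking each against the conditioning set {D, F, J, L}:
  1. C ← V → L → G — V:fork[open]; L:chain[blocks] ⇒ blocked
  2. C → L → G — L:chain[blocks] ⇒ blocked
  3. C ← J → D → F ← A ← V → L → G — J:fork[blocks]; D:chain[blocks]; F:collider[open]; A:chain[open]; V:fork[open]; L:chain[blocks] ⇒ blocked
  4. C ← J → D ← A ← V → L → G — J:fork[blocks]; D:collider[open]; A:chain[open]; V:fork[open]; L:chain[blocks] ⇒ blocked
  5. C ← A ← V → L → G — A:chain[open]; V:fork[open]; L:chain[blocks] ⇒ blocked
Since every path is blocked, d-separation holds.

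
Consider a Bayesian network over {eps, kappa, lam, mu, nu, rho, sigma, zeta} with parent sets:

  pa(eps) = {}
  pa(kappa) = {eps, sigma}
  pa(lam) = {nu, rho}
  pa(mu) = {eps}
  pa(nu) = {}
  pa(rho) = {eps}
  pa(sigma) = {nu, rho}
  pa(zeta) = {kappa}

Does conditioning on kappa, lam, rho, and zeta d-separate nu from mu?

No

4 paths connect nu and mu; each must be blocked for d-separation to hold:
Path 1: nu → sigma ← rho ← eps → mu
  rho is a chain here and rho is conditioned on, so the path is blocked at rho.
Path 2: nu → sigma → kappa ← eps → mu
  sigma is a chain and sigma is not conditioned on; kappa is a collider and kappa is conditioned on, which opens it; eps is a fork and eps is not conditioned on — no node blocks this path, so it is active.
Path 3: nu → lam ← rho → sigma → kappa ← eps → mu
  rho is a fork here and rho is conditioned on, so the path is blocked at rho.
Path 4: nu → lam ← rho ← eps → mu
  rho is a chain here and rho is conditioned on, so the path is blocked at rho.
At least one path is unblocked, so d-separation fails.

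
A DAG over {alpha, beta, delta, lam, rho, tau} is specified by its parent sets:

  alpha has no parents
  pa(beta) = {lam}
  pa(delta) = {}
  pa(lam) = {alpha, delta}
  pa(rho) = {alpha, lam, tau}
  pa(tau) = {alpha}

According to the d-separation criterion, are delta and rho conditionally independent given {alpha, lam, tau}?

We examine all 3 paths between delta and rho:
  1. delta → lam ← alpha → rho — lam:collider[open]; alpha:fork[blocks] ⇒ blocked
  2. delta → lam ← alpha → tau → rho — lam:collider[open]; alpha:fork[blocks]; tau:chain[blocks] ⇒ blocked
  3. delta → lam → rho — lam:chain[blocks] ⇒ blocked
All paths are blocked; delta ⊥ rho | {alpha, lam, tau} holds.

Yes — delta and rho are d-separated given {alpha, lam, tau}.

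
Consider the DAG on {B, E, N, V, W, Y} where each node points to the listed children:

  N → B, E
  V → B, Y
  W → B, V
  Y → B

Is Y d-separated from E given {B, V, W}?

No

3 paths connect Y and E; each must be blocked for d-separation to hold:
Path 1: Y → B ← N → E
  B is a collider and B is conditioned on, which opens it; N is a fork and N is not conditioned on — no node blocks this path, so it is active.
Path 2: Y ← V ← W → B ← N → E
  V is a chain here and V is conditioned on, so the path is blocked at V.
Path 3: Y ← V → B ← N → E
  V is a fork here and V is conditioned on, so the path is blocked at V.
Since the path Y → B ← N → E is active, Y and E are not d-separated given {B, V, W}.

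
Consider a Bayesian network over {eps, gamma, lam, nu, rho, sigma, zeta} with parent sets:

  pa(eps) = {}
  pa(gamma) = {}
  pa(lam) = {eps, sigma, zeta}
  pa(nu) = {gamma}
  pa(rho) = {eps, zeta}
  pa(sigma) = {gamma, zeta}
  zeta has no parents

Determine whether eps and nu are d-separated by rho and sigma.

We examine all 4 paths between eps and nu:
  1. eps → lam ← zeta → sigma ← gamma → nu — lam:collider[blocks]; zeta:fork[open]; sigma:collider[open]; gamma:fork[open] ⇒ blocked
  2. eps → lam ← sigma ← gamma → nu — lam:collider[blocks]; sigma:chain[blocks]; gamma:fork[open] ⇒ blocked
  3. eps → rho ← zeta → lam ← sigma ← gamma → nu — rho:collider[open]; zeta:fork[open]; lam:collider[blocks]; sigma:chain[blocks]; gamma:fork[open] ⇒ blocked
  4. eps → rho ← zeta → sigma ← gamma → nu — rho:collider[open]; zeta:fork[open]; sigma:collider[open]; gamma:fork[open] ⇒ active
At least one path is unblocked, so d-separation fails.

No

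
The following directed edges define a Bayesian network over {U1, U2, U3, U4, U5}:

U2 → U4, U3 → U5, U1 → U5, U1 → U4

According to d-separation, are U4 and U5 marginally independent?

The only undirected path from U4 to U5 is:
  1. U4 ← U1 → U5 — U1:fork[open] ⇒ active
Because an active path exists, U4 and U5 are not d-separated.

No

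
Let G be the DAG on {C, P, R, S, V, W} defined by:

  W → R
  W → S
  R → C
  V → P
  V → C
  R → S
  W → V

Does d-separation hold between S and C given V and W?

Enumerating the 4 paths from S to C and testing each for blocking by {V, W}:
  1. S ← W → V → C — W:fork[blocks]; V:chain[blocks] ⇒ blocked
  2. S ← W → R → C — W:fork[blocks]; R:chain[open] ⇒ blocked
  3. S ← R ← W → V → C — R:chain[open]; W:fork[blocks]; V:chain[blocks] ⇒ blocked
  4. S ← R → C — R:fork[open] ⇒ active
Since the path S ← R → C is active, S and C are not d-separated given {V, W}.

No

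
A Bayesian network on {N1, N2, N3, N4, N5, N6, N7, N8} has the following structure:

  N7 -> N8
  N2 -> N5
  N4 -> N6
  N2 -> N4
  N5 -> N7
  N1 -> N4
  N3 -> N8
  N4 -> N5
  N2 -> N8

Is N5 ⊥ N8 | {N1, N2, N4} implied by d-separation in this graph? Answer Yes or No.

No — N5 and N8 are not d-separated given {N1, N2, N4}.

Enumerating the 3 paths from N5 to N8 and testing each for blocking by {N1, N2, N4}:
  1. N5 → N7 → N8 — N7:chain[open] ⇒ active
  2. N5 ← N2 → N8 — N2:fork[blocks] ⇒ blocked
  3. N5 ← N4 ← N2 → N8 — N4:chain[blocks]; N2:fork[blocks] ⇒ blocked
At least one path is unblocked, so d-separation fails.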